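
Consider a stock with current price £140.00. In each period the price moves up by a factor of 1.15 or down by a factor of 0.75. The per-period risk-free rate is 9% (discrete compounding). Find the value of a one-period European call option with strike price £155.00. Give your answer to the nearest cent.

£4.68

Risk-neutral probability p = (1 + 0.09 − 0.75)/(1.15 − 0.75) = 0.3400/0.4000 = 0.8500
Terminal stock prices: S_u = 161, S_d = 105
Terminal payoffs (S − K): max(6, 0) = 6, max(-50, 0) = 0
Node 0 (S = 140): V_0 = 1/1.09·[0.8500·6.0000 + 0.1500·0.0000] = 4.6789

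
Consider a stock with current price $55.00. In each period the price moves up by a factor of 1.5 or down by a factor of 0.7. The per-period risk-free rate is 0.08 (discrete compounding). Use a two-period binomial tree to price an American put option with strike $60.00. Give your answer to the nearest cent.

Risk-neutral probability p = (1 + 0.08 − 0.7)/(1.5 − 0.7) = 0.3800/0.8000 = 0.4750
Terminal stock prices: S_uu = 123.8, S_ud = 57.75, S_dd = 26.95
Terminal payoffs (K − S): max(-63.75, 0) = 0, max(2.25, 0) = 2.25, max(33.05, 0) = 33.05
Node u (S = 82.5): continuation = 1/1.08·[0.4750·0.0000 + 0.5250·2.2500] = 1.0938; exercise value = 0.0000 ≤ continuation, so V_u = 1.0938
Node d (S = 38.5): continuation = 1/1.08·[0.4750·2.2500 + 0.5250·33.0500] = 17.0556; exercise value = 21.5000 > continuation, so V_d = 21.5000 (exercise)
Node 0 (S = 55): continuation = 1/1.08·[0.4750·1.0938 + 0.5250·21.5000] = 10.9324; exercise value = 5.0000 ≤ continuation, so V_0 = 10.9324

$10.93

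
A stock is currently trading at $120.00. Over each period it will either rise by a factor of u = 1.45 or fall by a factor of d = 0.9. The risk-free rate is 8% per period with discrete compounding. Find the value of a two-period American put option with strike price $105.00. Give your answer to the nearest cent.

Risk-neutral probability p = (1 + 0.08 − 0.9)/(1.45 − 0.9) = 0.1800/0.5500 = 0.3273
Terminal stock prices: S_uu = 252.3, S_ud = 156.6, S_dd = 97.2
Terminal payoffs (K − S): max(-147.3, 0) = 0, max(-51.6, 0) = 0, max(7.8, 0) = 7.8
Node u (S = 174): continuation = 1/1.08·[0.3273·0.0000 + 0.6727·0.0000] = 0.0000; exercise value = 0.0000 ≤ continuation, so V_u = 0.0000
Node d (S = 108): continuation = 1/1.08·[0.3273·0.0000 + 0.6727·7.8000] = 4.8586; exercise value = 0.0000 ≤ continuation, so V_d = 4.8586
Node 0 (S = 120): continuation = 1/1.08·[0.3273·0.0000 + 0.6727·4.8586] = 3.0264; exercise value = 0.0000 ≤ continuation, so V_0 = 3.0264

$3.03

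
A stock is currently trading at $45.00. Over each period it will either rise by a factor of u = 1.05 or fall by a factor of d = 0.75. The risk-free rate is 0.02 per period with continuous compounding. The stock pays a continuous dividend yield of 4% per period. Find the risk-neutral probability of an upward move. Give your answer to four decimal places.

Per-period risk-free factor R = e^0.02 = 1.0202; dividend-adjusted growth = e^(0.02−0.04) = 0.9802.
Risk-neutral probability p = (0.9802 − 0.75)/(1.05 − 0.75) = 0.2302/0.3000 = 0.7673

p = 0.7673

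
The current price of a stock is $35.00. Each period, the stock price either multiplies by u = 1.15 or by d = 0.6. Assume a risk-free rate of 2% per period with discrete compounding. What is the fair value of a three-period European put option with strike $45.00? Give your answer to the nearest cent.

$10.86

Risk-neutral probability p = (1 + 0.02 − 0.6)/(1.15 − 0.6) = 0.4200/0.5500 = 0.7636
Terminal stock prices: S_uuu = 53.23, S_uud = 27.77, S_udd = 14.49, S_ddd = 7.56
Terminal payoffs (K − S): max(-8.231, 0) = 0, max(17.23, 0) = 17.23, max(30.51, 0) = 30.51, max(37.44, 0) = 37.44
Node uu (S = 46.29): V_uu = 1/1.02·[0.7636·0.0000 + 0.2364·17.2275] = 3.9921
Node ud (S = 24.15): V_ud = 1/1.02·[0.7636·17.2275 + 0.2364·30.5100] = 19.9676
Node dd (S = 12.6): V_dd = 1/1.02·[0.7636·30.5100 + 0.2364·37.4400] = 31.5176
Node u (S = 40.25): V_u = 1/1.02·[0.7636·3.9921 + 0.2364·19.9676] = 7.6158
Node d (S = 21): V_d = 1/1.02·[0.7636·19.9676 + 0.2364·31.5176] = 22.2526
Node 0 (S = 35): V_0 = 1/1.02·[0.7636·7.6158 + 0.2364·22.2526] = 10.8583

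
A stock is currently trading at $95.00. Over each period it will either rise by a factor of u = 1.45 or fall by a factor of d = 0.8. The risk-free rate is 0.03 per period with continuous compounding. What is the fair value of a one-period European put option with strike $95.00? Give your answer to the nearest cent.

Risk-neutral probability p = (e^0.03 − 0.8)/(1.45 − 0.8) = 0.2305/0.6500 = 0.3545
Terminal stock prices: S_u = 137.8, S_d = 76
Terminal payoffs (K − S): max(-42.75, 0) = 0, max(19, 0) = 19
Node 0 (S = 95): V_0 = e^(−0.03)·[0.3545·0.0000 + 0.6455·19.0000] = 11.9012

$11.90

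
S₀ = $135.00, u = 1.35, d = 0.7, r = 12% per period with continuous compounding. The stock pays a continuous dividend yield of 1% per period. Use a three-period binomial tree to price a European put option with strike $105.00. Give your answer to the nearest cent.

Per-period risk-free factor R = e^0.12 = 1.1275; dividend-adjusted growth = e^(0.12−0.01) = 1.1163.
Risk-neutral probability p = (1.1163 − 0.7)/(1.35 − 0.7) = 0.4163/0.6500 = 0.6404
Terminal stock prices: S_uuu = 332.2, S_uud = 172.2, S_udd = 89.3, S_ddd = 46.3
Terminal payoffs (K − S): max(-227.2, 0) = 0, max(-67.23, 0) = 0, max(15.7, 0) = 15.7, max(58.7, 0) = 58.7
Node uu (S = 246): V_uu = e^(−0.12)·[0.6404·0.0000 + 0.3596·0.0000] = 0.0000
Node ud (S = 127.6): V_ud = e^(−0.12)·[0.6404·0.0000 + 0.3596·15.6975] = 5.0061
Node dd (S = 66.15): V_dd = e^(−0.12)·[0.6404·15.6975 + 0.3596·58.6950] = 27.6348
Node u (S = 182.2): V_u = e^(−0.12)·[0.6404·0.0000 + 0.3596·5.0061] = 1.5965
Node d (S = 94.5): V_d = e^(−0.12)·[0.6404·5.0061 + 0.3596·27.6348] = 11.6566
Node 0 (S = 135): V_0 = e^(−0.12)·[0.6404·1.5965 + 0.3596·11.6566] = 4.6243

$4.62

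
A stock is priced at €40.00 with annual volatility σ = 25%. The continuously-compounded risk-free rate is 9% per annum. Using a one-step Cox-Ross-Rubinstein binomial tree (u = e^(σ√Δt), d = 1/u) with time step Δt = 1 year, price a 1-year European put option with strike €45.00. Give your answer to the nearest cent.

CRR parameters: u = e^(σ√Δt) = e^(0.25·√1) = 1.2840, d = 1/u = 0.7788
Per-period rate: rΔt = 0.09·1 = 0.09, so R = e^0.09 = 1.0942
Risk-neutral probability p = (e^0.09 − 0.7788)/(1.2840 − 0.7788) = 0.3154/0.5052 = 0.6242
Terminal stock prices: S_u = 51.36, S_d = 31.15
Terminal payoffs (K − S): max(-6.361, 0) = 0, max(13.85, 0) = 13.85
Node 0 (S = 40): V_0 = e^(−0.09)·[0.6242·0.0000 + 0.3758·13.8480] = 4.7559

€4.76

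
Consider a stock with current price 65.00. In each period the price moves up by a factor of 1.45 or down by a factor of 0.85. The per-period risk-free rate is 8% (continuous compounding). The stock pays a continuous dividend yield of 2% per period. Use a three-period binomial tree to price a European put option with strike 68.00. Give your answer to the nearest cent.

5.98

Per-period risk-free factor R = e^0.08 = 1.0833; dividend-adjusted growth = e^(0.08−0.02) = 1.0618.
Risk-neutral probability p = (1.0618 − 0.85)/(1.45 − 0.85) = 0.2118/0.6000 = 0.3531
Terminal stock prices: S_uuu = 198.2, S_uud = 116.2, S_udd = 68.1, S_ddd = 39.92
Terminal payoffs (K − S): max(-130.2, 0) = 0, max(-48.16, 0) = 0, max(-0.09562, 0) = 0, max(28.08, 0) = 28.08
Node uu (S = 136.7): V_uu = e^(−0.08)·[0.3531·0.0000 + 0.6469·0.0000] = 0.0000
Node ud (S = 80.11): V_ud = e^(−0.08)·[0.3531·0.0000 + 0.6469·0.0000] = 0.0000
Node dd (S = 46.96): V_dd = e^(−0.08)·[0.3531·0.0000 + 0.6469·28.0819] = 16.7705
Node u (S = 94.25): V_u = e^(−0.08)·[0.3531·0.0000 + 0.6469·0.0000] = 0.0000
Node d (S = 55.25): V_d = e^(−0.08)·[0.3531·0.0000 + 0.6469·16.7705] = 10.0153
Node 0 (S = 65): V_0 = e^(−0.08)·[0.3531·0.0000 + 0.6469·10.0153] = 5.9812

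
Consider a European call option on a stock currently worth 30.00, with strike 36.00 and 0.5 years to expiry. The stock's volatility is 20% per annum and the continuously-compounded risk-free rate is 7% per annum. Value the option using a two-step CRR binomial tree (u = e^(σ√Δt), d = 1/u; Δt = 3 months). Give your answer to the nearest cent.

CRR parameters: u = e^(σ√Δt) = e^(0.2·√0.25) = 1.1052, d = 1/u = 0.9048
Per-period rate: rΔt = 0.07·0.25 = 0.0175, so R = e^0.0175 = 1.0177
Risk-neutral probability p = (e^0.0175 − 0.9048)/(1.1052 − 0.9048) = 0.1128/0.2003 = 0.5631
Terminal stock prices: S_uu = 36.64, S_ud = 30, S_dd = 24.56
Terminal payoffs (S − K): max(0.6421, 0) = 0.6421, max(-6, 0) = 0, max(-11.44, 0) = 0
Node u (S = 33.16): V_u = e^(−0.0175)·[0.5631·0.6421 + 0.4369·0.0000] = 0.3553
Node d (S = 27.15): V_d = e^(−0.0175)·[0.5631·0.0000 + 0.4369·0.0000] = 0.0000
Node 0 (S = 30): V_0 = e^(−0.0175)·[0.5631·0.3553 + 0.4369·0.0000] = 0.1966

0.20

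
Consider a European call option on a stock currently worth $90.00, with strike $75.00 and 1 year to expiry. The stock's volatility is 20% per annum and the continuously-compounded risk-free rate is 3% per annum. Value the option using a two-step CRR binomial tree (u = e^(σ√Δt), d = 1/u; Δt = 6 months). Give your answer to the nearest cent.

CRR parameters: u = e^(σ√Δt) = e^(0.2·√0.5) = 1.1519, d = 1/u = 0.8681
Per-period rate: rΔt = 0.03·0.5 = 0.015, so R = e^0.015 = 1.0151
Risk-neutral probability p = (e^0.015 − 0.8681)/(1.1519 − 0.8681) = 0.1470/0.2838 = 0.5180
Terminal stock prices: S_uu = 119.4, S_ud = 90, S_dd = 67.83
Terminal payoffs (S − K): max(44.42, 0) = 44.42, max(15, 0) = 15, max(-7.173, 0) = 0
Node u (S = 103.7): V_u = e^(−0.015)·[0.5180·44.4207 + 0.4820·15.0000] = 29.7885
Node d (S = 78.13): V_d = e^(−0.015)·[0.5180·15.0000 + 0.4820·0.0000] = 7.6537
Node 0 (S = 90): V_0 = e^(−0.015)·[0.5180·29.7885 + 0.4820·7.6537] = 18.8340

$18.83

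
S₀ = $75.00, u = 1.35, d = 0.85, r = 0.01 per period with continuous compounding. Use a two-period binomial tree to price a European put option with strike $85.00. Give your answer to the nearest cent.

Risk-neutral probability p = (e^0.01 − 0.85)/(1.35 − 0.85) = 0.1601/0.5000 = 0.3201
Terminal stock prices: S_uu = 136.7, S_ud = 86.06, S_dd = 54.19
Terminal payoffs (K − S): max(-51.69, 0) = 0, max(-1.062, 0) = 0, max(30.81, 0) = 30.81
Node u (S = 101.2): V_u = e^(−0.01)·[0.3201·0.0000 + 0.6799·0.0000] = 0.0000
Node d (S = 63.75): V_d = e^(−0.01)·[0.3201·0.0000 + 0.6799·30.8125] = 20.7410
Node 0 (S = 75): V_0 = e^(−0.01)·[0.3201·0.0000 + 0.6799·20.7410] = 13.9615

$13.96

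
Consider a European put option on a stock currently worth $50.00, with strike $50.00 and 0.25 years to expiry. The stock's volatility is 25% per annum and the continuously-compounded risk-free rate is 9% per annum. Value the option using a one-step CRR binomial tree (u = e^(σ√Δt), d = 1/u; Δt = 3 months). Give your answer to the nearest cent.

CRR parameters: u = e^(σ√Δt) = e^(0.25·√0.25) = 1.1331, d = 1/u = 0.8825
Per-period rate: rΔt = 0.09·0.25 = 0.0225, so R = e^0.0225 = 1.0228
Risk-neutral probability p = (e^0.0225 − 0.8825)/(1.1331 − 0.8825) = 0.1403/0.2507 = 0.5596
Terminal stock prices: S_u = 56.66, S_d = 44.12
Terminal payoffs (K − S): max(-6.657, 0) = 0, max(5.875, 0) = 5.875
Node 0 (S = 50): V_0 = e^(−0.0225)·[0.5596·0.0000 + 0.4404·5.8752] = 2.5300

$2.53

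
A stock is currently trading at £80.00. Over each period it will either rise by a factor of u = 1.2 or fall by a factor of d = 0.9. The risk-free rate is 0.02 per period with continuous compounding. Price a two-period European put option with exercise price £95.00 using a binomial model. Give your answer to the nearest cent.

£14.39

Risk-neutral probability p = (e^0.02 − 0.9)/(1.2 − 0.9) = 0.1202/0.3000 = 0.4007
Terminal stock prices: S_uu = 115.2, S_ud = 86.4, S_dd = 64.8
Terminal payoffs (K − S): max(-20.2, 0) = 0, max(8.6, 0) = 8.6, max(30.2, 0) = 30.2
Node u (S = 96): V_u = e^(−0.02)·[0.4007·0.0000 + 0.5993·8.6000] = 5.0522
Node d (S = 72): V_d = e^(−0.02)·[0.4007·8.6000 + 0.5993·30.2000] = 21.1189
Node 0 (S = 80): V_0 = e^(−0.02)·[0.4007·5.0522 + 0.5993·21.1189] = 14.3907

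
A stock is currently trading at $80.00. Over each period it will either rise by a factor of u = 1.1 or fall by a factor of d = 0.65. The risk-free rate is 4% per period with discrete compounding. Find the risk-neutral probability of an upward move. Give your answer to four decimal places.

p = 0.8667

Risk-neutral probability p = (1 + 0.04 − 0.65)/(1.1 − 0.65) = 0.3900/0.4500 = 0.8667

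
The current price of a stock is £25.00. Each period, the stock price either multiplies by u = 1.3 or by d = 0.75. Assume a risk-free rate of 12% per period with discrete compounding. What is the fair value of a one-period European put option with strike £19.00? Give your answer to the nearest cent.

£0.07

Risk-neutral probability p = (1 + 0.12 − 0.75)/(1.3 − 0.75) = 0.3700/0.5500 = 0.6727
Terminal stock prices: S_u = 32.5, S_d = 18.75
Terminal payoffs (K − S): max(-13.5, 0) = 0, max(0.25, 0) = 0.25
Node 0 (S = 25): V_0 = 1/1.12·[0.6727·0.0000 + 0.3273·0.2500] = 0.0731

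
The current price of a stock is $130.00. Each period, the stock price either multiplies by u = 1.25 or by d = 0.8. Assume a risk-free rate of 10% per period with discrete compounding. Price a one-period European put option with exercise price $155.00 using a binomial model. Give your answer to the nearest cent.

$15.45

Risk-neutral probability p = (1 + 0.1 − 0.8)/(1.25 − 0.8) = 0.3000/0.4500 = 0.6667
Terminal stock prices: S_u = 162.5, S_d = 104
Terminal payoffs (K − S): max(-7.5, 0) = 0, max(51, 0) = 51
Node 0 (S = 130): V_0 = 1/1.1·[0.6667·0.0000 + 0.3333·51.0000] = 15.4545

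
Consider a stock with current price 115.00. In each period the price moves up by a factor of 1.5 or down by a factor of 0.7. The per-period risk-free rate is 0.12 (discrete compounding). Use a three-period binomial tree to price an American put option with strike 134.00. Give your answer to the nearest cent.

26.86

Risk-neutral probability p = (1 + 0.12 − 0.7)/(1.5 − 0.7) = 0.4200/0.8000 = 0.5250
Terminal stock prices: S_uuu = 388.1, S_uud = 181.1, S_udd = 84.52, S_ddd = 39.44
Terminal payoffs (K − S): max(-254.1, 0) = 0, max(-47.12, 0) = 0, max(49.48, 0) = 49.48, max(94.56, 0) = 94.56
Node uu (S = 258.8): continuation = 1/1.12·[0.5250·0.0000 + 0.4750·0.0000] = 0.0000; exercise value = 0.0000 ≤ continuation, so V_uu = 0.0000
Node ud (S = 120.7): continuation = 1/1.12·[0.5250·0.0000 + 0.4750·49.4750] = 20.9827; exercise value = 13.2500 ≤ continuation, so V_ud = 20.9827
Node dd (S = 56.35): continuation = 1/1.12·[0.5250·49.4750 + 0.4750·94.5550] = 63.2929; exercise value = 77.6500 > continuation, so V_dd = 77.6500 (exercise)
Node u (S = 172.5): continuation = 1/1.12·[0.5250·0.0000 + 0.4750·20.9827] = 8.8989; exercise value = 0.0000 ≤ continuation, so V_u = 8.8989
Node d (S = 80.5): continuation = 1/1.12·[0.5250·20.9827 + 0.4750·77.6500] = 42.7676; exercise value = 53.5000 > continuation, so V_d = 53.5000 (exercise)
Node 0 (S = 115): continuation = 1/1.12·[0.5250·8.8989 + 0.4750·53.5000] = 26.8611; exercise value = 19.0000 ≤ continuation, so V_0 = 26.8611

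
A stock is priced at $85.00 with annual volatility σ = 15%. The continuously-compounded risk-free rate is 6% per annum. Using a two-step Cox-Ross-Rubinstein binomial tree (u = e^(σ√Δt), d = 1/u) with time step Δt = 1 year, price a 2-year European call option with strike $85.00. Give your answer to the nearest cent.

$11.77

CRR parameters: u = e^(σ√Δt) = e^(0.15·√1) = 1.1618, d = 1/u = 0.8607
Per-period rate: rΔt = 0.06·1 = 0.06, so R = e^0.06 = 1.0618
Risk-neutral probability p = (e^0.06 − 0.8607)/(1.1618 − 0.8607) = 0.2011/0.3011 = 0.6679
Terminal stock prices: S_uu = 114.7, S_ud = 85, S_dd = 62.97
Terminal payoffs (S − K): max(29.74, 0) = 29.74, max(0, 0) = 0, max(-22.03, 0) = 0
Node u (S = 98.76): V_u = e^(−0.06)·[0.6679·29.7380 + 0.3321·0.0000] = 18.7059
Node d (S = 73.16): V_d = e^(−0.06)·[0.6679·0.0000 + 0.3321·0.0000] = 0.0000
Node 0 (S = 85): V_0 = e^(−0.06)·[0.6679·18.7059 + 0.3321·0.0000] = 11.7665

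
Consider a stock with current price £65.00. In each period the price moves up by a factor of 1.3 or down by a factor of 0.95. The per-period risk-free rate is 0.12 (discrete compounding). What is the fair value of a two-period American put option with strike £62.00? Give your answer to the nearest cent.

£0.70

Risk-neutral probability p = (1 + 0.12 − 0.95)/(1.3 − 0.95) = 0.1700/0.3500 = 0.4857
Terminal stock prices: S_uu = 109.9, S_ud = 80.27, S_dd = 58.66
Terminal payoffs (K − S): max(-47.85, 0) = 0, max(-18.27, 0) = 0, max(3.337, 0) = 3.337
Node u (S = 84.5): continuation = 1/1.12·[0.4857·0.0000 + 0.5143·0.0000] = 0.0000; exercise value = 0.0000 ≤ continuation, so V_u = 0.0000
Node d (S = 61.75): continuation = 1/1.12·[0.4857·0.0000 + 0.5143·3.3375] = 1.5325; exercise value = 0.2500 ≤ continuation, so V_d = 1.5325
Node 0 (S = 65): continuation = 1/1.12·[0.4857·0.0000 + 0.5143·1.5325] = 0.7037; exercise value = 0.0000 ≤ continuation, so V_0 = 0.7037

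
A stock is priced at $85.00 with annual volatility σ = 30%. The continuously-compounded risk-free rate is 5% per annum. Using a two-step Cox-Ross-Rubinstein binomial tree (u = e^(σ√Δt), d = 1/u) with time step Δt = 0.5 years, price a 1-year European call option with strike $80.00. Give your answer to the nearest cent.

$14.55

CRR parameters: u = e^(σ√Δt) = e^(0.3·√0.5) = 1.2363, d = 1/u = 0.8089
Per-period rate: rΔt = 0.05·0.5 = 0.025, so R = e^0.025 = 1.0253
Risk-neutral probability p = (e^0.025 − 0.8089)/(1.2363 − 0.8089) = 0.2165/0.4275 = 0.5064
Terminal stock prices: S_uu = 129.9, S_ud = 85, S_dd = 55.61
Terminal payoffs (S − K): max(49.92, 0) = 49.92, max(5, 0) = 5, max(-24.39, 0) = 0
Node u (S = 105.1): V_u = e^(−0.025)·[0.5064·49.9195 + 0.4936·5.0000] = 27.0617
Node d (S = 68.75): V_d = e^(−0.025)·[0.5064·5.0000 + 0.4936·0.0000] = 2.4694
Node 0 (S = 85): V_0 = e^(−0.025)·[0.5064·27.0617 + 0.4936·2.4694] = 14.5542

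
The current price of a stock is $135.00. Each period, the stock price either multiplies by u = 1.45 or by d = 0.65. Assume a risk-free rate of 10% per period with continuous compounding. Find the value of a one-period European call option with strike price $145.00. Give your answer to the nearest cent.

Risk-neutral probability p = (e^0.1 − 0.65)/(1.45 − 0.65) = 0.4552/0.8000 = 0.5690
Terminal stock prices: S_u = 195.8, S_d = 87.75
Terminal payoffs (S − K): max(50.75, 0) = 50.75, max(-57.25, 0) = 0
Node 0 (S = 135): V_0 = e^(−0.1)·[0.5690·50.7500 + 0.4310·0.0000] = 26.1271

$26.13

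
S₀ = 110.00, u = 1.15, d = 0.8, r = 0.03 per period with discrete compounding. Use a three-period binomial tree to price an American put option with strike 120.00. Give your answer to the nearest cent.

15.13

Risk-neutral probability p = (1 + 0.03 − 0.8)/(1.15 − 0.8) = 0.2300/0.3500 = 0.6571
Terminal stock prices: S_uuu = 167.3, S_uud = 116.4, S_udd = 80.96, S_ddd = 56.32
Terminal payoffs (K − S): max(-47.3, 0) = 0, max(3.62, 0) = 3.62, max(39.04, 0) = 39.04, max(63.68, 0) = 63.68
Node uu (S = 145.5): continuation = 1/1.03·[0.6571·0.0000 + 0.3429·3.6200] = 1.2050; exercise value = 0.0000 ≤ continuation, so V_uu = 1.2050
Node ud (S = 101.2): continuation = 1/1.03·[0.6571·3.6200 + 0.3429·39.0400] = 15.3049; exercise value = 18.8000 > continuation, so V_ud = 18.8000 (exercise)
Node dd (S = 70.4): continuation = 1/1.03·[0.6571·39.0400 + 0.3429·63.6800] = 46.1049; exercise value = 49.6000 > continuation, so V_dd = 49.6000 (exercise)
Node u (S = 126.5): continuation = 1/1.03·[0.6571·1.2050 + 0.3429·18.8000] = 7.0268; exercise value = 0.0000 ≤ continuation, so V_u = 7.0268
Node d (S = 88): continuation = 1/1.03·[0.6571·18.8000 + 0.3429·49.6000] = 28.5049; exercise value = 32.0000 > continuation, so V_d = 32.0000 (exercise)
Node 0 (S = 110): continuation = 1/1.03·[0.6571·7.0268 + 0.3429·32.0000] = 15.1350; exercise value = 10.0000 ≤ continuation, so V_0 = 15.1350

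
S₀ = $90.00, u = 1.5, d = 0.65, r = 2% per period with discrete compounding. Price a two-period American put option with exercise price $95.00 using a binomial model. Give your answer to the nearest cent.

Risk-neutral probability p = (1 + 0.02 − 0.65)/(1.5 − 0.65) = 0.3700/0.8500 = 0.4353
Terminal stock prices: S_uu = 202.5, S_ud = 87.75, S_dd = 38.03
Terminal payoffs (K − S): max(-107.5, 0) = 0, max(7.25, 0) = 7.25, max(56.97, 0) = 56.97
Node u (S = 135): continuation = 1/1.02·[0.4353·0.0000 + 0.5647·7.2500] = 4.0138; exercise value = 0.0000 ≤ continuation, so V_u = 4.0138
Node d (S = 58.5): continuation = 1/1.02·[0.4353·7.2500 + 0.5647·56.9750] = 34.6373; exercise value = 36.5000 > continuation, so V_d = 36.5000 (exercise)
Node 0 (S = 90): continuation = 1/1.02·[0.4353·4.0138 + 0.5647·36.5000] = 21.9206; exercise value = 5.0000 ≤ continuation, so V_0 = 21.9206

$21.92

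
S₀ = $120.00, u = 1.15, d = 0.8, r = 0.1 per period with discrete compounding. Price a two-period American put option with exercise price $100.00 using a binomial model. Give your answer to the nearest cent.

Risk-neutral probability p = (1 + 0.1 − 0.8)/(1.15 − 0.8) = 0.3000/0.3500 = 0.8571
Terminal stock prices: S_uu = 158.7, S_ud = 110.4, S_dd = 76.8
Terminal payoffs (K − S): max(-58.7, 0) = 0, max(-10.4, 0) = 0, max(23.2, 0) = 23.2
Node u (S = 138): continuation = 1/1.1·[0.8571·0.0000 + 0.1429·0.0000] = 0.0000; exercise value = 0.0000 ≤ continuation, so V_u = 0.0000
Node d (S = 96): continuation = 1/1.1·[0.8571·0.0000 + 0.1429·23.2000] = 3.0130; exercise value = 4.0000 > continuation, so V_d = 4.0000 (exercise)
Node 0 (S = 120): continuation = 1/1.1·[0.8571·0.0000 + 0.1429·4.0000] = 0.5195; exercise value = 0.0000 ≤ continuation, so V_0 = 0.5195

$0.52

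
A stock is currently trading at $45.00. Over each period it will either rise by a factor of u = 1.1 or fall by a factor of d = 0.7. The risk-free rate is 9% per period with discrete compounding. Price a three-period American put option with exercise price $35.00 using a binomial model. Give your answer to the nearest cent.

$0.09

Risk-neutral probability p = (1 + 0.09 − 0.7)/(1.1 − 0.7) = 0.3900/0.4000 = 0.9750
Terminal stock prices: S_uuu = 59.9, S_uud = 38.12, S_udd = 24.25, S_ddd = 15.43
Terminal payoffs (K − S): max(-24.9, 0) = 0, max(-3.115, 0) = 0, max(10.75, 0) = 10.75, max(19.57, 0) = 19.57
Node uu (S = 54.45): continuation = 1/1.09·[0.9750·0.0000 + 0.0250·0.0000] = 0.0000; exercise value = 0.0000 ≤ continuation, so V_uu = 0.0000
Node ud (S = 34.65): continuation = 1/1.09·[0.9750·0.0000 + 0.0250·10.7450] = 0.2464; exercise value = 0.3500 > continuation, so V_ud = 0.3500 (exercise)
Node dd (S = 22.05): continuation = 1/1.09·[0.9750·10.7450 + 0.0250·19.5650] = 10.0601; exercise value = 12.9500 > continuation, so V_dd = 12.9500 (exercise)
Node u (S = 49.5): continuation = 1/1.09·[0.9750·0.0000 + 0.0250·0.3500] = 0.0080; exercise value = 0.0000 ≤ continuation, so V_u = 0.0080
Node d (S = 31.5): continuation = 1/1.09·[0.9750·0.3500 + 0.0250·12.9500] = 0.6101; exercise value = 3.5000 > continuation, so V_d = 3.5000 (exercise)
Node 0 (S = 45): continuation = 1/1.09·[0.9750·0.0080 + 0.0250·3.5000] = 0.0875; exercise value = 0.0000 ≤ continuation, so V_0 = 0.0875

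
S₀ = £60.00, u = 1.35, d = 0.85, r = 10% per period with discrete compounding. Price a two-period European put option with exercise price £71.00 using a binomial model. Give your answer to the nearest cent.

Risk-neutral probability p = (1 + 0.1 − 0.85)/(1.35 − 0.85) = 0.2500/0.5000 = 0.5000
Terminal stock prices: S_uu = 109.4, S_ud = 68.85, S_dd = 43.35
Terminal payoffs (K − S): max(-38.35, 0) = 0, max(2.15, 0) = 2.15, max(27.65, 0) = 27.65
Node u (S = 81): V_u = 1/1.1·[0.5000·0.0000 + 0.5000·2.1500] = 0.9773
Node d (S = 51): V_d = 1/1.1·[0.5000·2.1500 + 0.5000·27.6500] = 13.5455
Node 0 (S = 60): V_0 = 1/1.1·[0.5000·0.9773 + 0.5000·13.5455] = 6.6012

£6.60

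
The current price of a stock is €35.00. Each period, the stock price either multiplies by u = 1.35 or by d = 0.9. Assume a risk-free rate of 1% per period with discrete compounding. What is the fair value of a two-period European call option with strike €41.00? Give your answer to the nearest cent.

Risk-neutral probability p = (1 + 0.01 − 0.9)/(1.35 − 0.9) = 0.1100/0.4500 = 0.2444
Terminal stock prices: S_uu = 63.79, S_ud = 42.52, S_dd = 28.35
Terminal payoffs (S − K): max(22.79, 0) = 22.79, max(1.525, 0) = 1.525, max(-12.65, 0) = 0
Node u (S = 47.25): V_u = 1/1.01·[0.2444·22.7875 + 0.7556·1.5250] = 6.6559
Node d (S = 31.5): V_d = 1/1.01·[0.2444·1.5250 + 0.7556·0.0000] = 0.3691
Node 0 (S = 35): V_0 = 1/1.01·[0.2444·6.6559 + 0.7556·0.3691] = 1.8870

€1.89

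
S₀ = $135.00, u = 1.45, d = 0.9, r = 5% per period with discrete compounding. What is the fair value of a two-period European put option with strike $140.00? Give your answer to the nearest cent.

$14.70

Risk-neutral probability p = (1 + 0.05 − 0.9)/(1.45 − 0.9) = 0.1500/0.5500 = 0.2727
Terminal stock prices: S_uu = 283.8, S_ud = 176.2, S_dd = 109.4
Terminal payoffs (K − S): max(-143.8, 0) = 0, max(-36.18, 0) = 0, max(30.65, 0) = 30.65
Node u (S = 195.8): V_u = 1/1.05·[0.2727·0.0000 + 0.7273·0.0000] = 0.0000
Node d (S = 121.5): V_d = 1/1.05·[0.2727·0.0000 + 0.7273·30.6500] = 21.2294
Node 0 (S = 135): V_0 = 1/1.05·[0.2727·0.0000 + 0.7273·21.2294] = 14.7044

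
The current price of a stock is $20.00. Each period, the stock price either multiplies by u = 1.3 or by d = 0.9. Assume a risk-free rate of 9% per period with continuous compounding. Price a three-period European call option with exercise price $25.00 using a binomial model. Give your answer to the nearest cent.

Risk-neutral probability p = (e^0.09 − 0.9)/(1.3 − 0.9) = 0.1942/0.4000 = 0.4854
Terminal stock prices: S_uuu = 43.94, S_uud = 30.42, S_udd = 21.06, S_ddd = 14.58
Terminal payoffs (S − K): max(18.94, 0) = 18.94, max(5.42, 0) = 5.42, max(-3.94, 0) = 0, max(-10.42, 0) = 0
Node uu (S = 33.8): V_uu = e^(−0.09)·[0.4854·18.9400 + 0.5146·5.4200] = 10.9517
Node ud (S = 23.4): V_ud = e^(−0.09)·[0.4854·5.4200 + 0.5146·0.0000] = 2.4046
Node dd (S = 16.2): V_dd = e^(−0.09)·[0.4854·0.0000 + 0.5146·0.0000] = 0.0000
Node u (S = 26): V_u = e^(−0.09)·[0.4854·10.9517 + 0.5146·2.4046] = 5.9896
Node d (S = 18): V_d = e^(−0.09)·[0.4854·2.4046 + 0.5146·0.0000] = 1.0668
Node 0 (S = 20): V_0 = e^(−0.09)·[0.4854·5.9896 + 0.5146·1.0668] = 3.1590

$3.16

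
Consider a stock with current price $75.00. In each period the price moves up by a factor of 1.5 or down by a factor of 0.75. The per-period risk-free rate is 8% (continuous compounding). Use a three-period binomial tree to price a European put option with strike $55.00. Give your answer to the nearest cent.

$3.15

Risk-neutral probability p = (e^0.08 − 0.75)/(1.5 − 0.75) = 0.3333/0.7500 = 0.4444
Terminal stock prices: S_uuu = 253.1, S_uud = 126.6, S_udd = 63.28, S_ddd = 31.64
Terminal payoffs (K − S): max(-198.1, 0) = 0, max(-71.56, 0) = 0, max(-8.281, 0) = 0, max(23.36, 0) = 23.36
Node uu (S = 168.8): V_uu = e^(−0.08)·[0.4444·0.0000 + 0.5556·0.0000] = 0.0000
Node ud (S = 84.38): V_ud = e^(−0.08)·[0.4444·0.0000 + 0.5556·0.0000] = 0.0000
Node dd (S = 42.19): V_dd = e^(−0.08)·[0.4444·0.0000 + 0.5556·23.3594] = 11.9810
Node u (S = 112.5): V_u = e^(−0.08)·[0.4444·0.0000 + 0.5556·0.0000] = 0.0000
Node d (S = 56.25): V_d = e^(−0.08)·[0.4444·0.0000 + 0.5556·11.9810] = 6.1451
Node 0 (S = 75): V_0 = e^(−0.08)·[0.4444·0.0000 + 0.5556·6.1451] = 3.1518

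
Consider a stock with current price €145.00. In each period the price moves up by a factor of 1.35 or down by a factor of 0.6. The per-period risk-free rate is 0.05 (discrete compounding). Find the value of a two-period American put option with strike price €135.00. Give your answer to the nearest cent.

€22.11

Risk-neutral probability p = (1 + 0.05 − 0.6)/(1.35 − 0.6) = 0.4500/0.7500 = 0.6000
Terminal stock prices: S_uu = 264.3, S_ud = 117.4, S_dd = 52.2
Terminal payoffs (K − S): max(-129.3, 0) = 0, max(17.55, 0) = 17.55, max(82.8, 0) = 82.8
Node u (S = 195.8): continuation = 1/1.05·[0.6000·0.0000 + 0.4000·17.5500] = 6.6857; exercise value = 0.0000 ≤ continuation, so V_u = 6.6857
Node d (S = 87): continuation = 1/1.05·[0.6000·17.5500 + 0.4000·82.8000] = 41.5714; exercise value = 48.0000 > continuation, so V_d = 48.0000 (exercise)
Node 0 (S = 145): continuation = 1/1.05·[0.6000·6.6857 + 0.4000·48.0000] = 22.1061; exercise value = 0.0000 ≤ continuation, so V_0 = 22.1061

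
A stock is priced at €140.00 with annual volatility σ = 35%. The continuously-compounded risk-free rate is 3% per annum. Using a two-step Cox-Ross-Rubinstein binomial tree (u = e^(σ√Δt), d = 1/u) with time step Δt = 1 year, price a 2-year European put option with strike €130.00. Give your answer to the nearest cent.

€16.85

CRR parameters: u = e^(σ√Δt) = e^(0.35·√1) = 1.4191, d = 1/u = 0.7047
Per-period rate: rΔt = 0.03·1 = 0.03, so R = e^0.03 = 1.0305
Risk-neutral probability p = (e^0.03 − 0.7047)/(1.4191 − 0.7047) = 0.3258/0.7144 = 0.4560
Terminal stock prices: S_uu = 281.9, S_ud = 140, S_dd = 69.52
Terminal payoffs (K − S): max(-151.9, 0) = 0, max(-10, 0) = 0, max(60.48, 0) = 60.48
Node u (S = 198.7): V_u = e^(−0.03)·[0.4560·0.0000 + 0.5440·0.0000] = 0.0000
Node d (S = 98.66): V_d = e^(−0.03)·[0.4560·0.0000 + 0.5440·60.4781] = 31.9269
Node 0 (S = 140): V_0 = e^(−0.03)·[0.4560·0.0000 + 0.5440·31.9269] = 16.8545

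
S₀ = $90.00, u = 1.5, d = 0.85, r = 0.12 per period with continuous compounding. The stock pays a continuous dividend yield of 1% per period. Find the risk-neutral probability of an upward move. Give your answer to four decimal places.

p = 0.4097

Per-period risk-free factor R = e^0.12 = 1.1275; dividend-adjusted growth = e^(0.12−0.01) = 1.1163.
Risk-neutral probability p = (1.1163 − 0.85)/(1.5 − 0.85) = 0.2663/0.6500 = 0.4097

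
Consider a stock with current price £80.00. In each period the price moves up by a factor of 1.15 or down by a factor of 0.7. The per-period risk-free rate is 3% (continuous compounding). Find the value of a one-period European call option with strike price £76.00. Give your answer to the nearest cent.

£11.40

Risk-neutral probability p = (e^0.03 − 0.7)/(1.15 − 0.7) = 0.3305/0.4500 = 0.7343
Terminal stock prices: S_u = 92, S_d = 56
Terminal payoffs (S − K): max(16, 0) = 16, max(-20, 0) = 0
Node 0 (S = 80): V_0 = e^(−0.03)·[0.7343·16.0000 + 0.2657·0.0000] = 11.4022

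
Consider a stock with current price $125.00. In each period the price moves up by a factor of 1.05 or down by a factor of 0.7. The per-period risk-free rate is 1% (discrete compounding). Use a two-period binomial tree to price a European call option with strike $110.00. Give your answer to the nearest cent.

Risk-neutral probability p = (1 + 0.01 − 0.7)/(1.05 − 0.7) = 0.3100/0.3500 = 0.8857
Terminal stock prices: S_uu = 137.8, S_ud = 91.88, S_dd = 61.25
Terminal payoffs (S − K): max(27.81, 0) = 27.81, max(-18.12, 0) = 0, max(-48.75, 0) = 0
Node u (S = 131.2): V_u = 1/1.01·[0.8857·27.8125 + 0.1143·0.0000] = 24.3900
Node d (S = 87.5): V_d = 1/1.01·[0.8857·0.0000 + 0.1143·0.0000] = 0.0000
Node 0 (S = 125): V_0 = 1/1.01·[0.8857·24.3900 + 0.1143·0.0000] = 21.3887

$21.39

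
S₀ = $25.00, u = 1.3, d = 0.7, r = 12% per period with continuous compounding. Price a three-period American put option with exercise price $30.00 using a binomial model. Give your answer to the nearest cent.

Risk-neutral probability p = (e^0.12 − 0.7)/(1.3 − 0.7) = 0.4275/0.6000 = 0.7125
Terminal stock prices: S_uuu = 54.93, S_uud = 29.58, S_udd = 15.92, S_ddd = 8.575
Terminal payoffs (K − S): max(-24.93, 0) = 0, max(0.425, 0) = 0.425, max(14.08, 0) = 14.08, max(21.43, 0) = 21.43
Node uu (S = 42.25): continuation = e^(−0.12)·[0.7125·0.0000 + 0.2875·0.4250] = 0.1084; exercise value = 0.0000 ≤ continuation, so V_uu = 0.1084
Node ud (S = 22.75): continuation = e^(−0.12)·[0.7125·0.4250 + 0.2875·14.0750] = 3.8576; exercise value = 7.2500 > continuation, so V_ud = 7.2500 (exercise)
Node dd (S = 12.25): continuation = e^(−0.12)·[0.7125·14.0750 + 0.2875·21.4250] = 14.3576; exercise value = 17.7500 > continuation, so V_dd = 17.7500 (exercise)
Node u (S = 32.5): continuation = e^(−0.12)·[0.7125·0.1084 + 0.2875·7.2500] = 1.9172; exercise value = 0.0000 ≤ continuation, so V_u = 1.9172
Node d (S = 17.5): continuation = e^(−0.12)·[0.7125·7.2500 + 0.2875·17.7500] = 9.1076; exercise value = 12.5000 > continuation, so V_d = 12.5000 (exercise)
Node 0 (S = 25): continuation = e^(−0.12)·[0.7125·1.9172 + 0.2875·12.5000] = 4.3990; exercise value = 5.0000 > continuation, so V_0 = 5.0000 (exercise)

$5.00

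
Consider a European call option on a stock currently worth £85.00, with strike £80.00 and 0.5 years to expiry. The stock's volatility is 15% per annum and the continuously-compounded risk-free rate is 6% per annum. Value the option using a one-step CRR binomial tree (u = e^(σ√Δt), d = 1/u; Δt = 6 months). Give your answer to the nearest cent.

£8.69

CRR parameters: u = e^(σ√Δt) = e^(0.15·√0.5) = 1.1119, d = 1/u = 0.8994
Per-period rate: rΔt = 0.06·0.5 = 0.03, so R = e^0.03 = 1.0305
Risk-neutral probability p = (e^0.03 − 0.8994)/(1.1119 − 0.8994) = 0.1311/0.2125 = 0.6168
Terminal stock prices: S_u = 94.51, S_d = 76.45
Terminal payoffs (S − K): max(14.51, 0) = 14.51, max(-3.554, 0) = 0
Node 0 (S = 85): V_0 = e^(−0.03)·[0.6168·14.5111 + 0.3832·0.0000] = 8.6860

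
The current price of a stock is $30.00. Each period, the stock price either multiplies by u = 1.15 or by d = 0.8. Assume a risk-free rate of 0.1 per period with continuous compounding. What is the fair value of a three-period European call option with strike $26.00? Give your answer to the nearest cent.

Risk-neutral probability p = (e^0.1 − 0.8)/(1.15 − 0.8) = 0.3052/0.3500 = 0.8719
Terminal stock prices: S_uuu = 45.63, S_uud = 31.74, S_udd = 22.08, S_ddd = 15.36
Terminal payoffs (S − K): max(19.63, 0) = 19.63, max(5.74, 0) = 5.74, max(-3.92, 0) = 0, max(-10.64, 0) = 0
Node uu (S = 39.67): V_uu = e^(−0.1)·[0.8719·19.6262 + 0.1281·5.7400] = 16.1492
Node ud (S = 27.6): V_ud = e^(−0.1)·[0.8719·5.7400 + 0.1281·0.0000] = 4.5285
Node dd (S = 19.2): V_dd = e^(−0.1)·[0.8719·0.0000 + 0.1281·0.0000] = 0.0000
Node u (S = 34.5): V_u = e^(−0.1)·[0.8719·16.1492 + 0.1281·4.5285] = 13.2657
Node d (S = 24): V_d = e^(−0.1)·[0.8719·4.5285 + 0.1281·0.0000] = 3.5728
Node 0 (S = 30): V_0 = e^(−0.1)·[0.8719·13.2657 + 0.1281·3.5728] = 10.8799

$10.88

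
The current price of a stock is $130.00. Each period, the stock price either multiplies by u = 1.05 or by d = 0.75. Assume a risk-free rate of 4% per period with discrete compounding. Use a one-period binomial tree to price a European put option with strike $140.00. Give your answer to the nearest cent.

$4.62

Risk-neutral probability p = (1 + 0.04 − 0.75)/(1.05 − 0.75) = 0.2900/0.3000 = 0.9667
Terminal stock prices: S_u = 136.5, S_d = 97.5
Terminal payoffs (K − S): max(3.5, 0) = 3.5, max(42.5, 0) = 42.5
Node 0 (S = 130): V_0 = 1/1.04·[0.9667·3.5000 + 0.0333·42.5000] = 4.6154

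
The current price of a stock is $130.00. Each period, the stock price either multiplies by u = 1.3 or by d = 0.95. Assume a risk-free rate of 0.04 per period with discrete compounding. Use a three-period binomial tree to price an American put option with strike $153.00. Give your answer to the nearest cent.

$23.00

Risk-neutral probability p = (1 + 0.04 − 0.95)/(1.3 − 0.95) = 0.0900/0.3500 = 0.2571
Terminal stock prices: S_uuu = 285.6, S_uud = 208.7, S_udd = 152.5, S_ddd = 111.5
Terminal payoffs (K − S): max(-132.6, 0) = 0, max(-55.72, 0) = 0, max(0.4775, 0) = 0.4775, max(41.54, 0) = 41.54
Node uu (S = 219.7): continuation = 1/1.04·[0.2571·0.0000 + 0.7429·0.0000] = 0.0000; exercise value = 0.0000 ≤ continuation, so V_uu = 0.0000
Node ud (S = 160.5): continuation = 1/1.04·[0.2571·0.0000 + 0.7429·0.4775] = 0.3411; exercise value = 0.0000 ≤ continuation, so V_ud = 0.3411
Node dd (S = 117.3): continuation = 1/1.04·[0.2571·0.4775 + 0.7429·41.5413] = 29.7904; exercise value = 35.6750 > continuation, so V_dd = 35.6750 (exercise)
Node u (S = 169): continuation = 1/1.04·[0.2571·0.0000 + 0.7429·0.3411] = 0.2436; exercise value = 0.0000 ≤ continuation, so V_u = 0.2436
Node d (S = 123.5): continuation = 1/1.04·[0.2571·0.3411 + 0.7429·35.6750] = 25.5665; exercise value = 29.5000 > continuation, so V_d = 29.5000 (exercise)
Node 0 (S = 130): continuation = 1/1.04·[0.2571·0.2436 + 0.7429·29.5000] = 21.1317; exercise value = 23.0000 > continuation, so V_0 = 23.0000 (exercise)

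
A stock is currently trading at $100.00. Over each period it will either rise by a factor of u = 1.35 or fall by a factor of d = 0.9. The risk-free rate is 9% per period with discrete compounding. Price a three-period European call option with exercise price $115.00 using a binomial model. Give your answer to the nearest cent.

Risk-neutral probability p = (1 + 0.09 − 0.9)/(1.35 − 0.9) = 0.1900/0.4500 = 0.4222
Terminal stock prices: S_uuu = 246, S_uud = 164, S_udd = 109.4, S_ddd = 72.9
Terminal payoffs (S − K): max(131, 0) = 131, max(49.03, 0) = 49.03, max(-5.65, 0) = 0, max(-42.1, 0) = 0
Node uu (S = 182.3): V_uu = 1/1.09·[0.4222·131.0375 + 0.5778·49.0250] = 76.7454
Node ud (S = 121.5): V_ud = 1/1.09·[0.4222·49.0250 + 0.5778·0.0000] = 18.9903
Node dd (S = 81): V_dd = 1/1.09·[0.4222·0.0000 + 0.5778·0.0000] = 0.0000
Node u (S = 135): V_u = 1/1.09·[0.4222·76.7454 + 0.5778·18.9903] = 39.7943
Node d (S = 90): V_d = 1/1.09·[0.4222·18.9903 + 0.5778·0.0000] = 7.3561
Node 0 (S = 100): V_0 = 1/1.09·[0.4222·39.7943 + 0.5778·7.3561] = 19.3140

$19.31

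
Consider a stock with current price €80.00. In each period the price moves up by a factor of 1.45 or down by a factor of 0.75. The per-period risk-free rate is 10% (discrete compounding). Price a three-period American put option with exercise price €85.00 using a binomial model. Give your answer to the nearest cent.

Risk-neutral probability p = (1 + 0.1 − 0.75)/(1.45 − 0.75) = 0.3500/0.7000 = 0.5000
Terminal stock prices: S_uuu = 243.9, S_uud = 126.1, S_udd = 65.25, S_ddd = 33.75
Terminal payoffs (K − S): max(-158.9, 0) = 0, max(-41.15, 0) = 0, max(19.75, 0) = 19.75, max(51.25, 0) = 51.25
Node uu (S = 168.2): continuation = 1/1.1·[0.5000·0.0000 + 0.5000·0.0000] = 0.0000; exercise value = 0.0000 ≤ continuation, so V_uu = 0.0000
Node ud (S = 87): continuation = 1/1.1·[0.5000·0.0000 + 0.5000·19.7500] = 8.9773; exercise value = 0.0000 ≤ continuation, so V_ud = 8.9773
Node dd (S = 45): continuation = 1/1.1·[0.5000·19.7500 + 0.5000·51.2500] = 32.2727; exercise value = 40.0000 > continuation, so V_dd = 40.0000 (exercise)
Node u (S = 116): continuation = 1/1.1·[0.5000·0.0000 + 0.5000·8.9773] = 4.0806; exercise value = 0.0000 ≤ continuation, so V_u = 4.0806
Node d (S = 60): continuation = 1/1.1·[0.5000·8.9773 + 0.5000·40.0000] = 22.2624; exercise value = 25.0000 > continuation, so V_d = 25.0000 (exercise)
Node 0 (S = 80): continuation = 1/1.1·[0.5000·4.0806 + 0.5000·25.0000] = 13.2184; exercise value = 5.0000 ≤ continuation, so V_0 = 13.2184

€13.22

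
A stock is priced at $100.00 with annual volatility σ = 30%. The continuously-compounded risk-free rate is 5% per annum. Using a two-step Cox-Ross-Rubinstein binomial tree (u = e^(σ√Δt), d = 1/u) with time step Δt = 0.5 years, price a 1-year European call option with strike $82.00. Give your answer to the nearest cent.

CRR parameters: u = e^(σ√Δt) = e^(0.3·√0.5) = 1.2363, d = 1/u = 0.8089
Per-period rate: rΔt = 0.05·0.5 = 0.025, so R = e^0.025 = 1.0253
Risk-neutral probability p = (e^0.025 − 0.8089)/(1.2363 − 0.8089) = 0.2165/0.4275 = 0.5064
Terminal stock prices: S_uu = 152.8, S_ud = 100, S_dd = 65.43
Terminal payoffs (S − K): max(70.85, 0) = 70.85, max(18, 0) = 18, max(-16.57, 0) = 0
Node u (S = 123.6): V_u = e^(−0.025)·[0.5064·70.8465 + 0.4936·18.0000] = 43.6557
Node d (S = 80.89): V_d = e^(−0.025)·[0.5064·18.0000 + 0.4936·0.0000] = 8.8899
Node 0 (S = 100): V_0 = e^(−0.025)·[0.5064·43.6557 + 0.4936·8.8899] = 25.8407

$25.84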